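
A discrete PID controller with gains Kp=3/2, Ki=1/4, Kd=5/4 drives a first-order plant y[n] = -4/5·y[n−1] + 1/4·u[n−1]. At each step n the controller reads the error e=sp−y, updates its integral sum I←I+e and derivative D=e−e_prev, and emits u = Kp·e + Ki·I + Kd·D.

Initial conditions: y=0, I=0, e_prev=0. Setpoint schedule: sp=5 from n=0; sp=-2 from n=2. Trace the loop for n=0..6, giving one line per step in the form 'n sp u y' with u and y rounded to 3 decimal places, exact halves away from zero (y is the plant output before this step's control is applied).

(exact arithmetic carried between steps; '≈' marks a value shown rounded to 6 d.p. or computed from one; I and e_prev carry over from the previous line; the table rounds u and y to 3 d.p., halves away from zero)
n=0: y=0, sp=5, e=sp−y=5; I=5, D=e−e_prev=5; u=3/2·5+1/4·5+5/4·5=15; next y=-4/5·0+1/4·15=3.75
n=1: y=3.75, sp=5, e=sp−y=1.25; I=6.25, D=e−e_prev=-3.75; u=3/2·1.25+1/4·6.25+5/4·(-3.75)=-1.25; next y=-4/5·3.75+1/4·(-1.25)=-3.3125
n=2: y=-3.3125, sp=-2, e=sp−y=1.3125; I=7.5625, D=e−e_prev=0.0625; u=3/2·1.3125+1/4·7.5625+5/4·0.0625=3.9375; next y=-4/5·(-3.3125)+1/4·3.9375=3.634375
n=3: y=3.634375, sp=-2, e=sp−y=-5.634375; I=1.928125, D=e−e_prev=-6.946875; u=3/2·(-5.634375)+1/4·1.928125+5/4·(-6.946875)=-16.653125; next y=-4/5·3.634375+1/4·(-16.653125)≈-7.070781
n=4: y≈-7.070781, sp=-2, e=sp−y≈5.070781; I≈6.998906, D=e−e_prev≈10.705156; u=3/2·5.070781+1/4·6.998906+5/4·10.705156≈22.737344; next y=-4/5·(-7.070781)+1/4·22.737344≈11.340961
n=5: y≈11.340961, sp=-2, e=sp−y≈-13.340961; I≈-6.342055, D=e−e_prev≈-18.411742; u=3/2·(-13.340961)+1/4·(-6.342055)+5/4·(-18.411742)≈-44.611633; next y=-4/5·11.340961+1/4·(-44.611633)≈-20.225677
n=6: y≈-20.225677, sp=-2, e=sp−y≈18.225677; I≈11.883622, D=e−e_prev≈31.566638; u=3/2·18.225677+1/4·11.883622+5/4·31.566638≈69.767718; next y=-4/5·(-20.225677)+1/4·69.767718≈33.622471

0 5 15.000 0.000
1 5 -1.250 3.750
2 -2 3.938 -3.313
3 -2 -16.653 3.634
4 -2 22.737 -7.071
5 -2 -44.612 11.341
6 -2 69.768 -20.226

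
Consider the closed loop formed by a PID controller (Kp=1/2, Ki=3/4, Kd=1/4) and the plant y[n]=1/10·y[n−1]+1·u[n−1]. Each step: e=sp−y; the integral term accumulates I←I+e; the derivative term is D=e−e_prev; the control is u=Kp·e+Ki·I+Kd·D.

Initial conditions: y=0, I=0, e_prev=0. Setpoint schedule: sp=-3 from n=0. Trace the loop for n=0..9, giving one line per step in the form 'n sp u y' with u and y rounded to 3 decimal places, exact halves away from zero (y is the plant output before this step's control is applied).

(exact arithmetic carried between steps; '≈' marks a value shown rounded to 6 d.p. or computed from one; I and e_prev carry over from the previous line; the table rounds u and y to 3 d.p., halves away from zero)
n=0: y=0, sp=-3, e=sp−y=-3; I=-3, D=e−e_prev=-3; u=1/2·(-3)+3/4·(-3)+1/4·(-3)=-4.5; next y=1/10·0+1·(-4.5)=-4.5
n=1: y=-4.5, sp=-3, e=sp−y=1.5; I=-1.5, D=e−e_prev=4.5; u=1/2·1.5+3/4·(-1.5)+1/4·4.5=0.75; next y=1/10·(-4.5)+1·0.75=0.3
n=2: y=0.3, sp=-3, e=sp−y=-3.3; I=-4.8, D=e−e_prev=-4.8; u=1/2·(-3.3)+3/4·(-4.8)+1/4·(-4.8)=-6.45; next y=1/10·0.3+1·(-6.45)=-6.42
n=3: y=-6.42, sp=-3, e=sp−y=3.42; I=-1.38, D=e−e_prev=6.72; u=1/2·3.42+3/4·(-1.38)+1/4·6.72=2.355; next y=1/10·(-6.42)+1·2.355=1.713
n=4: y=1.713, sp=-3, e=sp−y=-4.713; I=-6.093, D=e−e_prev=-8.133; u=1/2·(-4.713)+3/4·(-6.093)+1/4·(-8.133)=-8.9595; next y=1/10·1.713+1·(-8.9595)=-8.7882
n=5: y=-8.7882, sp=-3, e=sp−y=5.7882; I=-0.3048, D=e−e_prev=10.5012; u=1/2·5.7882+3/4·(-0.3048)+1/4·10.5012=5.2908; next y=1/10·(-8.7882)+1·5.2908=4.41198
n=6: y=4.41198, sp=-3, e=sp−y=-7.41198; I=-7.71678, D=e−e_prev=-13.20018; u=1/2·(-7.41198)+3/4·(-7.71678)+1/4·(-13.20018)=-12.79362; next y=1/10·4.41198+1·(-12.79362)=-12.352422
n=7: y=-12.352422, sp=-3, e=sp−y=9.352422; I=1.635642, D=e−e_prev=16.764402; u=1/2·9.352422+3/4·1.635642+1/4·16.764402=10.094043; next y=1/10·(-12.352422)+1·10.094043≈8.858801
n=8: y≈8.858801, sp=-3, e=sp−y≈-11.858801; I≈-10.223159, D=e−e_prev≈-21.211223; u=1/2·(-11.858801)+3/4·(-10.223159)+1/4·(-21.211223)≈-18.899575; next y=1/10·8.858801+1·(-18.899575)≈-18.013695
n=9: y≈-18.013695, sp=-3, e=sp−y≈15.013695; I≈4.790536, D=e−e_prev≈26.872496; u=1/2·15.013695+3/4·4.790536+1/4·26.872496≈17.817874; next y=1/10·(-18.013695)+1·17.817874≈16.016504

0 -3 -4.500 0.000
1 -3 0.750 -4.500
2 -3 -6.450 0.300
3 -3 2.355 -6.420
4 -3 -8.960 1.713
5 -3 5.291 -8.788
6 -3 -12.794 4.412
7 -3 10.094 -12.352
8 -3 -18.900 8.859
9 -3 17.818 -18.014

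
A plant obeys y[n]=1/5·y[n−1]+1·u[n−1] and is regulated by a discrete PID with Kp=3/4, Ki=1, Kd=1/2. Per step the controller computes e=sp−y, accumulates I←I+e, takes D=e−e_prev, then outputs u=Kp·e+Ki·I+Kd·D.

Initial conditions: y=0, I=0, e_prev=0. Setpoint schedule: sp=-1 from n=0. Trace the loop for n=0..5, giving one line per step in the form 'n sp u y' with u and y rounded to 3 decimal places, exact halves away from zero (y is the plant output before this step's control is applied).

(exact arithmetic carried between steps; '≈' marks a value shown rounded to 6 d.p. or computed from one; I and e_prev carry over from the previous line; the table rounds u and y to 3 d.p., halves away from zero)
n=0: y=0, sp=-1, e=sp−y=-1; I=-1, D=e−e_prev=-1; u=3/4·(-1)+1·(-1)+1/2·(-1)=-2.25; next y=1/5·0+1·(-2.25)=-2.25
n=1: y=-2.25, sp=-1, e=sp−y=1.25; I=0.25, D=e−e_prev=2.25; u=3/4·1.25+1·0.25+1/2·2.25=2.3125; next y=1/5·(-2.25)+1·2.3125=1.8625
n=2: y=1.8625, sp=-1, e=sp−y=-2.8625; I=-2.6125, D=e−e_prev=-4.1125; u=3/4·(-2.8625)+1·(-2.6125)+1/2·(-4.1125)=-6.815625; next y=1/5·1.8625+1·(-6.815625)=-6.443125
n=3: y=-6.443125, sp=-1, e=sp−y=5.443125; I=2.830625, D=e−e_prev=8.305625; u=3/4·5.443125+1·2.830625+1/2·8.305625≈11.065781; next y=1/5·(-6.443125)+1·11.065781≈9.777156
n=4: y≈9.777156, sp=-1, e=sp−y≈-10.777156; I≈-7.946531, D=e−e_prev≈-16.220281; u=3/4·(-10.777156)+1·(-7.946531)+1/2·(-16.220281)≈-24.139539; next y=1/5·9.777156+1·(-24.139539)≈-22.184108
n=5: y≈-22.184108, sp=-1, e=sp−y≈21.184108; I≈13.237577, D=e−e_prev≈31.961264; u=3/4·21.184108+1·13.237577+1/2·31.961264≈45.106289; next y=1/5·(-22.184108)+1·45.106289≈40.669468

0 -1 -2.250 0.000
1 -1 2.313 -2.250
2 -1 -6.816 1.863
3 -1 11.066 -6.443
4 -1 -24.140 9.777
5 -1 45.106 -22.184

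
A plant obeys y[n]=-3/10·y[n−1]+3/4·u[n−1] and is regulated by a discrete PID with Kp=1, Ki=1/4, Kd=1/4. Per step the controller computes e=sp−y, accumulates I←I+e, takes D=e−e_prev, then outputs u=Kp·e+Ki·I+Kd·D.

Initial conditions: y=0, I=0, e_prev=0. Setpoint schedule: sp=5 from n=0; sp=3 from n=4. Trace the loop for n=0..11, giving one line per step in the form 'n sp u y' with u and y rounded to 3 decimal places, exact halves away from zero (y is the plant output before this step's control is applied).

(exact arithmetic carried between steps; '≈' marks a value shown rounded to 6 d.p. or computed from one; I and e_prev carry over from the previous line; the table rounds u and y to 3 d.p., halves away from zero)
n=0: y=0, sp=5, e=sp−y=5; I=5, D=e−e_prev=5; u=1·5+1/4·5+1/4·5=7.5; next y=-3/10·0+3/4·7.5=5.625
n=1: y=5.625, sp=5, e=sp−y=-0.625; I=4.375, D=e−e_prev=-5.625; u=1·(-0.625)+1/4·4.375+1/4·(-5.625)=-0.9375; next y=-3/10·5.625+3/4·(-0.9375)=-2.390625
n=2: y=-2.390625, sp=5, e=sp−y=7.390625; I=11.765625, D=e−e_prev=8.015625; u=1·7.390625+1/4·11.765625+1/4·8.015625≈12.335938; next y=-3/10·(-2.390625)+3/4·12.335938≈9.969141
n=3: y≈9.969141, sp=5, e=sp−y≈-4.969141; I≈6.796484, D=e−e_prev≈-12.359766; u=1·(-4.969141)+1/4·6.796484+1/4·(-12.359766)≈-6.359961; next y=-3/10·9.969141+3/4·(-6.359961)≈-7.760713
n=4: y≈-7.760713, sp=3, e=sp−y≈10.760713; I≈17.557197, D=e−e_prev≈15.729854; u=1·10.760713+1/4·17.557197+1/4·15.729854≈19.082476; next y=-3/10·(-7.760713)+3/4·19.082476≈16.640071
n=5: y≈16.640071, sp=3, e=sp−y≈-13.640071; I≈3.917127, D=e−e_prev≈-24.400783; u=1·(-13.640071)+1/4·3.917127+1/4·(-24.400783)≈-18.760985; next y=-3/10·16.640071+3/4·(-18.760985)≈-19.062760
n=6: y≈-19.062760, sp=3, e=sp−y≈22.062760; I≈25.979886, D=e−e_prev≈35.702830; u=1·22.062760+1/4·25.979886+1/4·35.702830≈37.483439; next y=-3/10·(-19.062760)+3/4·37.483439≈33.831407
n=7: y≈33.831407, sp=3, e=sp−y≈-30.831407; I≈-4.851521, D=e−e_prev≈-52.894167; u=1·(-30.831407)+1/4·(-4.851521)+1/4·(-52.894167)≈-45.267829; next y=-3/10·33.831407+3/4·(-45.267829)≈-44.100294
n=8: y≈-44.100294, sp=3, e=sp−y≈47.100294; I≈42.248773, D=e−e_prev≈77.931701; u=1·47.100294+1/4·42.248773+1/4·77.931701≈77.145412; next y=-3/10·(-44.100294)+3/4·77.145412≈71.089147
n=9: y≈71.089147, sp=3, e=sp−y≈-68.089147; I≈-25.840374, D=e−e_prev≈-115.189441; u=1·(-68.089147)+1/4·(-25.840374)+1/4·(-115.189441)≈-103.346601; next y=-3/10·71.089147+3/4·(-103.346601)≈-98.836695
n=10: y≈-98.836695, sp=3, e=sp−y≈101.836695; I≈75.996321, D=e−e_prev≈169.925843; u=1·101.836695+1/4·75.996321+1/4·169.925843≈163.317236; next y=-3/10·(-98.836695)+3/4·163.317236≈152.138936
n=11: y≈152.138936, sp=3, e=sp−y≈-149.138936; I≈-73.142615, D=e−e_prev≈-250.975631; u=1·(-149.138936)+1/4·(-73.142615)+1/4·(-250.975631)≈-230.168497; next y=-3/10·152.138936+3/4·(-230.168497)≈-218.268054

0 5 7.500 0.000
1 5 -0.938 5.625
2 5 12.336 -2.391
3 5 -6.360 9.969
4 3 19.082 -7.761
5 3 -18.761 16.640
6 3 37.483 -19.063
7 3 -45.268 33.831
8 3 77.145 -44.100
9 3 -103.347 71.089
10 3 163.317 -98.837
11 3 -230.168 152.139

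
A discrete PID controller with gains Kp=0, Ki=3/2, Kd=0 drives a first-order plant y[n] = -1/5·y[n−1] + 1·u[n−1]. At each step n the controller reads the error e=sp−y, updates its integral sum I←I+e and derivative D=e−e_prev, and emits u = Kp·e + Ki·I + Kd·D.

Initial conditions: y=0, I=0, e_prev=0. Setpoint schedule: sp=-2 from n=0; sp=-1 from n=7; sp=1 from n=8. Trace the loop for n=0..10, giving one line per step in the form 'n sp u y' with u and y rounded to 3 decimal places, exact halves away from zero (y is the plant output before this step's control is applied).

(exact arithmetic carried between steps; '≈' marks a value shown rounded to 6 d.p. or computed from one; I and e_prev carry over from the previous line; the table rounds u and y to 3 d.p., halves away from zero)
n=0: y=0, sp=-2, e=sp−y=-2; I=-2, D=e−e_prev=-2; u=0·(-2)+3/2·(-2)+0·(-2)=-3; next y=-1/5·0+1·(-3)=-3
n=1: y=-3, sp=-2, e=sp−y=1; I=-1, D=e−e_prev=3; u=0·1+3/2·(-1)+0·3=-1.5; next y=-1/5·(-3)+1·(-1.5)=-0.9
n=2: y=-0.9, sp=-2, e=sp−y=-1.1; I=-2.1, D=e−e_prev=-2.1; u=0·(-1.1)+3/2·(-2.1)+0·(-2.1)=-3.15; next y=-1/5·(-0.9)+1·(-3.15)=-2.97
n=3: y=-2.97, sp=-2, e=sp−y=0.97; I=-1.13, D=e−e_prev=2.07; u=0·0.97+3/2·(-1.13)+0·2.07=-1.695; next y=-1/5·(-2.97)+1·(-1.695)=-1.101
n=4: y=-1.101, sp=-2, e=sp−y=-0.899; I=-2.029, D=e−e_prev=-1.869; u=0·(-0.899)+3/2·(-2.029)+0·(-1.869)=-3.0435; next y=-1/5·(-1.101)+1·(-3.0435)=-2.8233
n=5: y=-2.8233, sp=-2, e=sp−y=0.8233; I=-1.2057, D=e−e_prev=1.7223; u=0·0.8233+3/2·(-1.2057)+0·1.7223=-1.80855; next y=-1/5·(-2.8233)+1·(-1.80855)=-1.24389
n=6: y=-1.24389, sp=-2, e=sp−y=-0.75611; I=-1.96181, D=e−e_prev=-1.57941; u=0·(-0.75611)+3/2·(-1.96181)+0·(-1.57941)=-2.942715; next y=-1/5·(-1.24389)+1·(-2.942715)=-2.693937
n=7: y=-2.693937, sp=-1, e=sp−y=1.693937; I=-0.267873, D=e−e_prev=2.450047; u=0·1.693937+3/2·(-0.267873)+0·2.450047≈-0.401810; next y=-1/5·(-2.693937)+1·(-0.401810)≈0.136978
n=8: y≈0.136978, sp=1, e=sp−y≈0.863022; I≈0.595149, D=e−e_prev≈-0.830915; u=0·0.863022+3/2·0.595149+0·(-0.830915)≈0.892724; next y=-1/5·0.136978+1·0.892724≈0.865328
n=9: y≈0.865328, sp=1, e=sp−y≈0.134672; I≈0.729821, D=e−e_prev≈-0.728350; u=0·0.134672+3/2·0.729821+0·(-0.728350)≈1.094732; next y=-1/5·0.865328+1·1.094732≈0.921666
n=10: y≈0.921666, sp=1, e=sp−y≈0.078334; I≈0.808155, D=e−e_prev≈-0.056338; u=0·0.078334+3/2·0.808155+0·(-0.056338)≈1.212233; next y=-1/5·0.921666+1·1.212233≈1.027899

0 -2 -3.000 0.000
1 -2 -1.500 -3.000
2 -2 -3.150 -0.900
3 -2 -1.695 -2.970
4 -2 -3.044 -1.101
5 -2 -1.809 -2.823
6 -2 -2.943 -1.244
7 -1 -0.402 -2.694
8 1 0.893 0.137
9 1 1.095 0.865
10 1 1.212 0.922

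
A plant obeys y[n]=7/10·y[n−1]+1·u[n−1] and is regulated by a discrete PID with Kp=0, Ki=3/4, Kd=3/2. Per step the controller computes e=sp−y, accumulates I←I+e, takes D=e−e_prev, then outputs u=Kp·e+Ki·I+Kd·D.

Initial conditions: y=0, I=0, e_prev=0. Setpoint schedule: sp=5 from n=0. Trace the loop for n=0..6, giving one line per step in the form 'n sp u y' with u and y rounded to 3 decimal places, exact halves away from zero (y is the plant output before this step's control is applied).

0 5 11.250 0.000
1 5 -17.813 11.250
2 5 42.047 -9.938
3 5 -79.845 35.091
4 5 168.466 -55.281
5 5 -338.244 129.769
6 5 694.398 -247.406

(exact arithmetic carried between steps; '≈' marks a value shown rounded to 6 d.p. or computed from one; I and e_prev carry over from the previous line; the table rounds u and y to 3 d.p., halves away from zero)
n=0: y=0, sp=5, e=sp−y=5; I=5, D=e−e_prev=5; u=0·5+3/4·5+3/2·5=11.25; next y=7/10·0+1·11.25=11.25
n=1: y=11.25, sp=5, e=sp−y=-6.25; I=-1.25, D=e−e_prev=-11.25; u=0·(-6.25)+3/4·(-1.25)+3/2·(-11.25)=-17.8125; next y=7/10·11.25+1·(-17.8125)=-9.9375
n=2: y=-9.9375, sp=5, e=sp−y=14.9375; I=13.6875, D=e−e_prev=21.1875; u=0·14.9375+3/4·13.6875+3/2·21.1875=42.046875; next y=7/10·(-9.9375)+1·42.046875=35.090625
n=3: y=35.090625, sp=5, e=sp−y=-30.090625; I=-16.403125, D=e−e_prev=-45.028125; u=0·(-30.090625)+3/4·(-16.403125)+3/2·(-45.028125)≈-79.844531; next y=7/10·35.090625+1·(-79.844531)≈-55.281094
n=4: y≈-55.281094, sp=5, e=sp−y≈60.281094; I≈43.877969, D=e−e_prev≈90.371719; u=0·60.281094+3/4·43.877969+3/2·90.371719≈168.466055; next y=7/10·(-55.281094)+1·168.466055≈129.769289
n=5: y≈129.769289, sp=5, e=sp−y≈-124.769289; I≈-80.891320, D=e−e_prev≈-185.050383; u=0·(-124.769289)+3/4·(-80.891320)+3/2·(-185.050383)≈-338.244064; next y=7/10·129.769289+1·(-338.244064)≈-247.405562
n=6: y≈-247.405562, sp=5, e=sp−y≈252.405562; I≈171.514242, D=e−e_prev≈377.174851; u=0·252.405562+3/4·171.514242+3/2·377.174851≈694.397958; next y=7/10·(-247.405562)+1·694.397958≈521.214065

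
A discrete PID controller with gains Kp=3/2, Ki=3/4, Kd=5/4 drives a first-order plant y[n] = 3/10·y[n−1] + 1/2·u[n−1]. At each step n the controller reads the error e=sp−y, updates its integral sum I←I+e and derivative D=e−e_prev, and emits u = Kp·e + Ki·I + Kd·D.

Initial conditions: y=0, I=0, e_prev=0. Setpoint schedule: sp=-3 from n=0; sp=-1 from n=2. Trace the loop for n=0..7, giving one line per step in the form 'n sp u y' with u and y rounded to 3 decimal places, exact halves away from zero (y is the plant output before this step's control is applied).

0 -3 -10.500 0.000
1 -3 9.375 -5.250
2 -1 -17.769 3.113
3 -1 25.821 -7.951
4 -1 -47.461 10.525
5 -1 75.833 -20.573
6 -1 -131.471 31.745
7 -1 217.217 -56.212

(exact arithmetic carried between steps; '≈' marks a value shown rounded to 6 d.p. or computed from one; I and e_prev carry over from the previous line; the table rounds u and y to 3 d.p., halves away from zero)
n=0: y=0, sp=-3, e=sp−y=-3; I=-3, D=e−e_prev=-3; u=3/2·(-3)+3/4·(-3)+5/4·(-3)=-10.5; next y=3/10·0+1/2·(-10.5)=-5.25
n=1: y=-5.25, sp=-3, e=sp−y=2.25; I=-0.75, D=e−e_prev=5.25; u=3/2·2.25+3/4·(-0.75)+5/4·5.25=9.375; next y=3/10·(-5.25)+1/2·9.375=3.1125
n=2: y=3.1125, sp=-1, e=sp−y=-4.1125; I=-4.8625, D=e−e_prev=-6.3625; u=3/2·(-4.1125)+3/4·(-4.8625)+5/4·(-6.3625)=-17.76875; next y=3/10·3.1125+1/2·(-17.76875)=-7.950625
n=3: y=-7.950625, sp=-1, e=sp−y=6.950625; I=2.088125, D=e−e_prev=11.063125; u=3/2·6.950625+3/4·2.088125+5/4·11.063125≈25.820938; next y=3/10·(-7.950625)+1/2·25.820938≈10.525281
n=4: y≈10.525281, sp=-1, e=sp−y≈-11.525281; I≈-9.437156, D=e−e_prev≈-18.475906; u=3/2·(-11.525281)+3/4·(-9.437156)+5/4·(-18.475906)≈-47.460672; next y=3/10·10.525281+1/2·(-47.460672)≈-20.572752
n=5: y≈-20.572752, sp=-1, e=sp−y≈19.572752; I≈10.135595, D=e−e_prev≈31.098033; u=3/2·19.572752+3/4·10.135595+5/4·31.098033≈75.833365; next y=3/10·(-20.572752)+1/2·75.833365≈31.744857
n=6: y≈31.744857, sp=-1, e=sp−y≈-32.744857; I≈-22.609262, D=e−e_prev≈-52.317609; u=3/2·(-32.744857)+3/4·(-22.609262)+5/4·(-52.317609)≈-131.471242; next y=3/10·31.744857+1/2·(-131.471242)≈-56.212164
n=7: y≈-56.212164, sp=-1, e=sp−y≈55.212164; I≈32.602902, D=e−e_prev≈87.957021; u=3/2·55.212164+3/4·32.602902+5/4·87.957021≈217.216699; next y=3/10·(-56.212164)+1/2·217.216699≈91.744700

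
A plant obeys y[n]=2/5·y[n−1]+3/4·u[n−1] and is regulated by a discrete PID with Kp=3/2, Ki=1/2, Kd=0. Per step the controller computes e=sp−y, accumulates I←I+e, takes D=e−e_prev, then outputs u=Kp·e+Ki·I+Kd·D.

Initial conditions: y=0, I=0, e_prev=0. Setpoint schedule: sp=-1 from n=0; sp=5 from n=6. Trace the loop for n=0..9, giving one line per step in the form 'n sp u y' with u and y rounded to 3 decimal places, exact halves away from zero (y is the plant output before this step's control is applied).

0 -1 -2.000 0.000
1 -1 0.500 -1.500
2 -1 -1.800 -0.225
3 -1 0.243 -1.440
4 -1 -1.629 -0.394
5 -1 0.039 -1.380
6 5 10.515 -0.523
7 5 -3.123 7.677
8 5 9.436 0.728
9 5 -1.708 7.368

(exact arithmetic carried between steps; '≈' marks a value shown rounded to 6 d.p. or computed from one; I and e_prev carry over from the previous line; the table rounds u and y to 3 d.p., halves away from zero)
n=0: y=0, sp=-1, e=sp−y=-1; I=-1, D=e−e_prev=-1; u=3/2·(-1)+1/2·(-1)+0·(-1)=-2; next y=2/5·0+3/4·(-2)=-1.5
n=1: y=-1.5, sp=-1, e=sp−y=0.5; I=-0.5, D=e−e_prev=1.5; u=3/2·0.5+1/2·(-0.5)+0·1.5=0.5; next y=2/5·(-1.5)+3/4·0.5=-0.225
n=2: y=-0.225, sp=-1, e=sp−y=-0.775; I=-1.275, D=e−e_prev=-1.275; u=3/2·(-0.775)+1/2·(-1.275)+0·(-1.275)=-1.8; next y=2/5·(-0.225)+3/4·(-1.8)=-1.44
n=3: y=-1.44, sp=-1, e=sp−y=0.44; I=-0.835, D=e−e_prev=1.215; u=3/2·0.44+1/2·(-0.835)+0·1.215=0.2425; next y=2/5·(-1.44)+3/4·0.2425=-0.394125
n=4: y=-0.394125, sp=-1, e=sp−y=-0.605875; I=-1.440875, D=e−e_prev=-1.045875; u=3/2·(-0.605875)+1/2·(-1.440875)+0·(-1.045875)=-1.62925; next y=2/5·(-0.394125)+3/4·(-1.62925)≈-1.379588
n=5: y≈-1.379588, sp=-1, e=sp−y≈0.379588; I≈-1.061288, D=e−e_prev≈0.985463; u=3/2·0.379588+1/2·(-1.061288)+0·0.985463≈0.038738; next y=2/5·(-1.379588)+3/4·0.038738≈-0.522782
n=6: y≈-0.522782, sp=5, e=sp−y≈5.522782; I≈4.461494, D=e−e_prev≈5.143194; u=3/2·5.522782+1/2·4.461494+0·5.143194≈10.51492; next y=2/5·(-0.522782)+3/4·10.51492≈7.677077
n=7: y≈7.677077, sp=5, e=sp−y≈-2.677077; I≈1.784417, D=e−e_prev≈-8.199859; u=3/2·(-2.677077)+1/2·1.784417+0·(-8.199859)≈-3.123407; next y=2/5·7.677077+3/4·(-3.123407)≈0.728275
n=8: y≈0.728275, sp=5, e=sp−y≈4.271725; I≈6.056142, D=e−e_prev≈6.948802; u=3/2·4.271725+1/2·6.056142+0·6.948802≈9.435658; next y=2/5·0.728275+3/4·9.435658≈7.368053
n=9: y≈7.368053, sp=5, e=sp−y≈-2.368053; I≈3.688088, D=e−e_prev≈-6.639778; u=3/2·(-2.368053)+1/2·3.688088+0·(-6.639778)≈-1.708036; next y=2/5·7.368053+3/4·(-1.708036)≈1.666194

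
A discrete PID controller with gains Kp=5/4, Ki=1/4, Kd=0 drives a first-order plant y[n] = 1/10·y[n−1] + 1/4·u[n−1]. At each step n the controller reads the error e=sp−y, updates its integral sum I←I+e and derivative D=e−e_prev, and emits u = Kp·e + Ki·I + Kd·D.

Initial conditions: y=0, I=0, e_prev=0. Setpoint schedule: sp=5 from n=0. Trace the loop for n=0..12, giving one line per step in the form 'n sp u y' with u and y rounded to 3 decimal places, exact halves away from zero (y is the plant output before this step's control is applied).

0 5 7.500 0.000
1 5 5.938 1.875
2 5 7.023 1.672
3 5 7.479 1.923
4 5 8.040 2.062
5 5 8.543 2.216
6 5 9.027 2.357
7 5 9.485 2.492
8 5 9.920 2.620
9 5 10.332 2.742
10 5 10.724 2.857
11 5 11.096 2.967
12 5 11.448 3.071

(exact arithmetic carried between steps; '≈' marks a value shown rounded to 6 d.p. or computed from one; I and e_prev carry over from the previous line; the table rounds u and y to 3 d.p., halves away from zero)
n=0: y=0, sp=5, e=sp−y=5; I=5, D=e−e_prev=5; u=5/4·5+1/4·5+0·5=7.5; next y=1/10·0+1/4·7.5=1.875
n=1: y=1.875, sp=5, e=sp−y=3.125; I=8.125, D=e−e_prev=-1.875; u=5/4·3.125+1/4·8.125+0·(-1.875)=5.9375; next y=1/10·1.875+1/4·5.9375=1.671875
n=2: y=1.671875, sp=5, e=sp−y=3.328125; I=11.453125, D=e−e_prev=0.203125; u=5/4·3.328125+1/4·11.453125+0·0.203125≈7.023438; next y=1/10·1.671875+1/4·7.023438≈1.923047
n=3: y≈1.923047, sp=5, e=sp−y≈3.076953; I≈14.530078, D=e−e_prev≈-0.251172; u=5/4·3.076953+1/4·14.530078+0·(-0.251172)≈7.478711; next y=1/10·1.923047+1/4·7.478711≈2.061982
n=4: y≈2.061982, sp=5, e=sp−y≈2.938018; I≈17.468096, D=e−e_prev≈-0.138936; u=5/4·2.938018+1/4·17.468096+0·(-0.138936)≈8.039546; next y=1/10·2.061982+1/4·8.039546≈2.216085
n=5: y≈2.216085, sp=5, e=sp−y≈2.783915; I≈20.252011, D=e−e_prev≈-0.154102; u=5/4·2.783915+1/4·20.252011+0·(-0.154102)≈8.542897; next y=1/10·2.216085+1/4·8.542897≈2.357333
n=6: y≈2.357333, sp=5, e=sp−y≈2.642667; I≈22.894678, D=e−e_prev≈-0.141248; u=5/4·2.642667+1/4·22.894678+0·(-0.141248)≈9.027004; next y=1/10·2.357333+1/4·9.027004≈2.492484
n=7: y≈2.492484, sp=5, e=sp−y≈2.507516; I≈25.402194, D=e−e_prev≈-0.135152; u=5/4·2.507516+1/4·25.402194+0·(-0.135152)≈9.484943; next y=1/10·2.492484+1/4·9.484943≈2.620484
n=8: y≈2.620484, sp=5, e=sp−y≈2.379516; I≈27.781710, D=e−e_prev≈-0.128000; u=5/4·2.379516+1/4·27.781710+0·(-0.128000)≈9.919822; next y=1/10·2.620484+1/4·9.919822≈2.742004
n=9: y≈2.742004, sp=5, e=sp−y≈2.257996; I≈30.039706, D=e−e_prev≈-0.121520; u=5/4·2.257996+1/4·30.039706+0·(-0.121520)≈10.332422; next y=1/10·2.742004+1/4·10.332422≈2.857306
n=10: y≈2.857306, sp=5, e=sp−y≈2.142694; I≈32.182400, D=e−e_prev≈-0.115302; u=5/4·2.142694+1/4·32.182400+0·(-0.115302)≈10.723968; next y=1/10·2.857306+1/4·10.723968≈2.966723
n=11: y≈2.966723, sp=5, e=sp−y≈2.033277; I≈34.215678, D=e−e_prev≈-0.109417; u=5/4·2.033277+1/4·34.215678+0·(-0.109417)≈11.095516; next y=1/10·2.966723+1/4·11.095516≈3.070551
n=12: y≈3.070551, sp=5, e=sp−y≈1.929449; I≈36.145126, D=e−e_prev≈-0.103829; u=5/4·1.929449+1/4·36.145126+0·(-0.103829)≈11.448092; next y=1/10·3.070551+1/4·11.448092≈3.169078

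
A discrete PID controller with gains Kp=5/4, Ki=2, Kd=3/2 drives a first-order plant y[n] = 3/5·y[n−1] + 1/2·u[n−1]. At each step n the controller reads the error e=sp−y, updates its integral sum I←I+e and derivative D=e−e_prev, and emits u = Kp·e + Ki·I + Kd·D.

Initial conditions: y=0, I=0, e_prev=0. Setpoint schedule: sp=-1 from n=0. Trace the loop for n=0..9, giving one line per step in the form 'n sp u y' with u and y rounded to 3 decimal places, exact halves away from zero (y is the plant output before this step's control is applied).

(exact arithmetic carried between steps; '≈' marks a value shown rounded to 6 d.p. or computed from one; I and e_prev carry over from the previous line; the table rounds u and y to 3 d.p., halves away from zero)
n=0: y=0, sp=-1, e=sp−y=-1; I=-1, D=e−e_prev=-1; u=5/4·(-1)+2·(-1)+3/2·(-1)=-4.75; next y=3/5·0+1/2·(-4.75)=-2.375
n=1: y=-2.375, sp=-1, e=sp−y=1.375; I=0.375, D=e−e_prev=2.375; u=5/4·1.375+2·0.375+3/2·2.375=6.03125; next y=3/5·(-2.375)+1/2·6.03125=1.590625
n=2: y=1.590625, sp=-1, e=sp−y=-2.590625; I=-2.215625, D=e−e_prev=-3.965625; u=5/4·(-2.590625)+2·(-2.215625)+3/2·(-3.965625)≈-13.617969; next y=3/5·1.590625+1/2·(-13.617969)≈-5.854609
n=3: y≈-5.854609, sp=-1, e=sp−y≈4.854609; I≈2.638984, D=e−e_prev≈7.445234; u=5/4·4.854609+2·2.638984+3/2·7.445234≈22.514082; next y=3/5·(-5.854609)+1/2·22.514082≈7.744275
n=4: y≈7.744275, sp=-1, e=sp−y≈-8.744275; I≈-6.105291, D=e−e_prev≈-13.598885; u=5/4·(-8.744275)+2·(-6.105291)+3/2·(-13.598885)≈-43.539253; next y=3/5·7.744275+1/2·(-43.539253)≈-17.123061
n=5: y≈-17.123061, sp=-1, e=sp−y≈16.123061; I≈10.017770, D=e−e_prev≈24.867337; u=5/4·16.123061+2·10.017770+3/2·24.867337≈77.490373; next y=3/5·(-17.123061)+1/2·77.490373≈28.471350
n=6: y≈28.471350, sp=-1, e=sp−y≈-29.471350; I≈-19.453579, D=e−e_prev≈-45.594411; u=5/4·(-29.471350)+2·(-19.453579)+3/2·(-45.594411)≈-144.137962; next y=3/5·28.471350+1/2·(-144.137962)≈-54.986171
n=7: y≈-54.986171, sp=-1, e=sp−y≈53.986171; I≈34.532592, D=e−e_prev≈83.457521; u=5/4·53.986171+2·34.532592+3/2·83.457521≈261.734180; next y=3/5·(-54.986171)+1/2·261.734180≈97.875387
n=8: y≈97.875387, sp=-1, e=sp−y≈-98.875387; I≈-64.342795, D=e−e_prev≈-152.861558; u=5/4·(-98.875387)+2·(-64.342795)+3/2·(-152.861558)≈-481.572161; next y=3/5·97.875387+1/2·(-481.572161)≈-182.060848
n=9: y≈-182.060848, sp=-1, e=sp−y≈181.060848; I≈116.718053, D=e−e_prev≈279.936235; u=5/4·181.060848+2·116.718053+3/2·279.936235≈879.666520; next y=3/5·(-182.060848)+1/2·879.666520≈330.596751

0 -1 -4.750 0.000
1 -1 6.031 -2.375
2 -1 -13.618 1.591
3 -1 22.514 -5.855
4 -1 -43.539 7.744
5 -1 77.490 -17.123
6 -1 -144.138 28.471
7 -1 261.734 -54.986
8 -1 -481.572 97.875
9 -1 879.667 -182.061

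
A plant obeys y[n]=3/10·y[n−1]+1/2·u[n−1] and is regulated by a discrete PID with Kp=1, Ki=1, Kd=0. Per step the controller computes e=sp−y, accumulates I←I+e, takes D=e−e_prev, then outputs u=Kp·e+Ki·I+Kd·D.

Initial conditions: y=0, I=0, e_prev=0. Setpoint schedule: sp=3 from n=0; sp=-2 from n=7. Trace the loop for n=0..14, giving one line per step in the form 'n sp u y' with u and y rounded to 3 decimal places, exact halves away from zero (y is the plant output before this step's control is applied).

(exact arithmetic carried between steps; '≈' marks a value shown rounded to 6 d.p. or computed from one; I and e_prev carry over from the previous line; the table rounds u and y to 3 d.p., halves away from zero)
n=0: y=0, sp=3, e=sp−y=3; I=3, D=e−e_prev=3; u=1·3+1·3+0·3=6; next y=3/10·0+1/2·6=3
n=1: y=3, sp=3, e=sp−y=0; I=3, D=e−e_prev=-3; u=1·0+1·3+0·(-3)=3; next y=3/10·3+1/2·3=2.4
n=2: y=2.4, sp=3, e=sp−y=0.6; I=3.6, D=e−e_prev=0.6; u=1·0.6+1·3.6+0·0.6=4.2; next y=3/10·2.4+1/2·4.2=2.82
n=3: y=2.82, sp=3, e=sp−y=0.18; I=3.78, D=e−e_prev=-0.42; u=1·0.18+1·3.78+0·(-0.42)=3.96; next y=3/10·2.82+1/2·3.96=2.826
n=4: y=2.826, sp=3, e=sp−y=0.174; I=3.954, D=e−e_prev=-0.006; u=1·0.174+1·3.954+0·(-0.006)=4.128; next y=3/10·2.826+1/2·4.128=2.9118
n=5: y=2.9118, sp=3, e=sp−y=0.0882; I=4.0422, D=e−e_prev=-0.0858; u=1·0.0882+1·4.0422+0·(-0.0858)=4.1304; next y=3/10·2.9118+1/2·4.1304=2.93874
n=6: y=2.93874, sp=3, e=sp−y=0.06126; I=4.10346, D=e−e_prev=-0.02694; u=1·0.06126+1·4.10346+0·(-0.02694)=4.16472; next y=3/10·2.93874+1/2·4.16472=2.963982
n=7: y=2.963982, sp=-2, e=sp−y=-4.963982; I=-0.860522, D=e−e_prev=-5.025242; u=1·(-4.963982)+1·(-0.860522)+0·(-5.025242)=-5.824504; next y=3/10·2.963982+1/2·(-5.824504)≈-2.023057
n=8: y≈-2.023057, sp=-2, e=sp−y≈0.023057; I≈-0.837465, D=e−e_prev≈4.987039; u=1·0.023057+1·(-0.837465)+0·4.987039≈-0.814407; next y=3/10·(-2.023057)+1/2·(-0.814407)≈-1.014121
n=9: y≈-1.014121, sp=-2, e=sp−y≈-0.985879; I≈-1.823344, D=e−e_prev≈-1.008937; u=1·(-0.985879)+1·(-1.823344)+0·(-1.008937)≈-2.809223; next y=3/10·(-1.014121)+1/2·(-2.809223)≈-1.708848
n=10: y≈-1.708848, sp=-2, e=sp−y≈-0.291152; I≈-2.114496, D=e−e_prev≈0.694727; u=1·(-0.291152)+1·(-2.114496)+0·0.694727≈-2.405648; next y=3/10·(-1.708848)+1/2·(-2.405648)≈-1.715478
n=11: y≈-1.715478, sp=-2, e=sp−y≈-0.284522; I≈-2.399018, D=e−e_prev≈0.006631; u=1·(-0.284522)+1·(-2.399018)+0·0.006631≈-2.683539; next y=3/10·(-1.715478)+1/2·(-2.683539)≈-1.856413
n=12: y≈-1.856413, sp=-2, e=sp−y≈-0.143587; I≈-2.542604, D=e−e_prev≈0.140935; u=1·(-0.143587)+1·(-2.542604)+0·0.140935≈-2.686191; next y=3/10·(-1.856413)+1/2·(-2.686191)≈-1.900020
n=13: y≈-1.900020, sp=-2, e=sp−y≈-0.099980; I≈-2.642585, D=e−e_prev≈0.043607; u=1·(-0.099980)+1·(-2.642585)+0·0.043607≈-2.742565; next y=3/10·(-1.900020)+1/2·(-2.742565)≈-1.941289
n=14: y≈-1.941289, sp=-2, e=sp−y≈-0.058711; I≈-2.701296, D=e−e_prev≈0.041269; u=1·(-0.058711)+1·(-2.701296)+0·0.041269≈-2.760008; next y=3/10·(-1.941289)+1/2·(-2.760008)≈-1.962390

0 3 6.000 0.000
1 3 3.000 3.000
2 3 4.200 2.400
3 3 3.960 2.820
4 3 4.128 2.826
5 3 4.130 2.912
6 3 4.165 2.939
7 -2 -5.825 2.964
8 -2 -0.814 -2.023
9 -2 -2.809 -1.014
10 -2 -2.406 -1.709
11 -2 -2.684 -1.715
12 -2 -2.686 -1.856
13 -2 -2.743 -1.900
14 -2 -2.760 -1.941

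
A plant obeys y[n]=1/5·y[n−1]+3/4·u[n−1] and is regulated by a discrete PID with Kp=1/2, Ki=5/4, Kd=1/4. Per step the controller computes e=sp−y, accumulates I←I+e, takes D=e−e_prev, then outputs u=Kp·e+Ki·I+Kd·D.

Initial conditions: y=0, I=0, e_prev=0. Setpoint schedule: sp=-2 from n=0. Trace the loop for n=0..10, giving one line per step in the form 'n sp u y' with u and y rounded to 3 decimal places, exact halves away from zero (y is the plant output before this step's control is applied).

0 -2 -4.000 0.000
1 -2 0.000 -3.000
2 -2 -4.300 -0.600
3 -2 0.040 -3.345
4 -2 -4.377 -0.639
5 -2 0.141 -3.411
6 -2 -4.457 -0.576
7 -2 0.236 -3.458
8 -2 -4.549 -0.515
9 -2 0.330 -3.514
10 -2 -4.645 -0.455

(exact arithmetic carried between steps; '≈' marks a value shown rounded to 6 d.p. or computed from one; I and e_prev carry over from the previous line; the table rounds u and y to 3 d.p., halves away from zero)
n=0: y=0, sp=-2, e=sp−y=-2; I=-2, D=e−e_prev=-2; u=1/2·(-2)+5/4·(-2)+1/4·(-2)=-4; next y=1/5·0+3/4·(-4)=-3
n=1: y=-3, sp=-2, e=sp−y=1; I=-1, D=e−e_prev=3; u=1/2·1+5/4·(-1)+1/4·3=0; next y=1/5·(-3)+3/4·0=-0.6
n=2: y=-0.6, sp=-2, e=sp−y=-1.4; I=-2.4, D=e−e_prev=-2.4; u=1/2·(-1.4)+5/4·(-2.4)+1/4·(-2.4)=-4.3; next y=1/5·(-0.6)+3/4·(-4.3)=-3.345
n=3: y=-3.345, sp=-2, e=sp−y=1.345; I=-1.055, D=e−e_prev=2.745; u=1/2·1.345+5/4·(-1.055)+1/4·2.745=0.04; next y=1/5·(-3.345)+3/4·0.04=-0.639
n=4: y=-0.639, sp=-2, e=sp−y=-1.361; I=-2.416, D=e−e_prev=-2.706; u=1/2·(-1.361)+5/4·(-2.416)+1/4·(-2.706)=-4.377; next y=1/5·(-0.639)+3/4·(-4.377)=-3.41055
n=5: y=-3.41055, sp=-2, e=sp−y=1.41055; I=-1.00545, D=e−e_prev=2.77155; u=1/2·1.41055+5/4·(-1.00545)+1/4·2.77155=0.14135; next y=1/5·(-3.41055)+3/4·0.14135≈-0.576098
n=6: y≈-0.576098, sp=-2, e=sp−y≈-1.423903; I≈-2.429353, D=e−e_prev≈-2.834453; u=1/2·(-1.423903)+5/4·(-2.429353)+1/4·(-2.834453)≈-4.457255; next y=1/5·(-0.576098)+3/4·(-4.457255)≈-3.458161
n=7: y≈-3.458161, sp=-2, e=sp−y≈1.458161; I≈-0.971192, D=e−e_prev≈2.882063; u=1/2·1.458161+5/4·(-0.971192)+1/4·2.882063≈0.235607; next y=1/5·(-3.458161)+3/4·0.235607≈-0.514927
n=8: y≈-0.514927, sp=-2, e=sp−y≈-1.485073; I≈-2.456264, D=e−e_prev≈-2.943233; u=1/2·(-1.485073)+5/4·(-2.456264)+1/4·(-2.943233)≈-4.548675; next y=1/5·(-0.514927)+3/4·(-4.548675)≈-3.514492
n=9: y≈-3.514492, sp=-2, e=sp−y≈1.514492; I≈-0.941773, D=e−e_prev≈2.999565; u=1/2·1.514492+5/4·(-0.941773)+1/4·2.999565≈0.329921; next y=1/5·(-3.514492)+3/4·0.329921≈-0.455457
n=10: y≈-0.455457, sp=-2, e=sp−y≈-1.544543; I≈-2.486315, D=e−e_prev≈-3.059035; u=1/2·(-1.544543)+5/4·(-2.486315)+1/4·(-3.059035)≈-4.644924; next y=1/5·(-0.455457)+3/4·(-4.644924)≈-3.574785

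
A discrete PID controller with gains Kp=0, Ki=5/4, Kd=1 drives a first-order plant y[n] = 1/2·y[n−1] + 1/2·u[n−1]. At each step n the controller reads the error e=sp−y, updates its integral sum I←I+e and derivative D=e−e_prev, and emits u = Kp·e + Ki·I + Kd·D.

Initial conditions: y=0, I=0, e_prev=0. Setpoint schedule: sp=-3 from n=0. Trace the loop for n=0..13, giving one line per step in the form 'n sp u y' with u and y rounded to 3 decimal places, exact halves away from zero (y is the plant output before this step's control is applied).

(exact arithmetic carried between steps; '≈' marks a value shown rounded to 6 d.p. or computed from one; I and e_prev carry over from the previous line; the table rounds u and y to 3 d.p., halves away from zero)
n=0: y=0, sp=-3, e=sp−y=-3; I=-3, D=e−e_prev=-3; u=0·(-3)+5/4·(-3)+1·(-3)=-6.75; next y=1/2·0+1/2·(-6.75)=-3.375
n=1: y=-3.375, sp=-3, e=sp−y=0.375; I=-2.625, D=e−e_prev=3.375; u=0·0.375+5/4·(-2.625)+1·3.375=0.09375; next y=1/2·(-3.375)+1/2·0.09375=-1.640625
n=2: y=-1.640625, sp=-3, e=sp−y=-1.359375; I=-3.984375, D=e−e_prev=-1.734375; u=0·(-1.359375)+5/4·(-3.984375)+1·(-1.734375)≈-6.714844; next y=1/2·(-1.640625)+1/2·(-6.714844)≈-4.177734
n=3: y≈-4.177734, sp=-3, e=sp−y≈1.177734; I≈-2.806641, D=e−e_prev≈2.537109; u=0·1.177734+5/4·(-2.806641)+1·2.537109≈-0.971191; next y=1/2·(-4.177734)+1/2·(-0.971191)≈-2.574463
n=4: y≈-2.574463, sp=-3, e=sp−y≈-0.425537; I≈-3.232178, D=e−e_prev≈-1.603271; u=0·(-0.425537)+5/4·(-3.232178)+1·(-1.603271)≈-5.643494; next y=1/2·(-2.574463)+1/2·(-5.643494)≈-4.108978
n=5: y≈-4.108978, sp=-3, e=sp−y≈1.108978; I≈-2.123199, D=e−e_prev≈1.534515; u=0·1.108978+5/4·(-2.123199)+1·1.534515≈-1.119484; next y=1/2·(-4.108978)+1/2·(-1.119484)≈-2.614231
n=6: y≈-2.614231, sp=-3, e=sp−y≈-0.385769; I≈-2.508968, D=e−e_prev≈-1.494747; u=0·(-0.385769)+5/4·(-2.508968)+1·(-1.494747)≈-4.630958; next y=1/2·(-2.614231)+1/2·(-4.630958)≈-3.622594
n=7: y≈-3.622594, sp=-3, e=sp−y≈0.622594; I≈-1.886374, D=e−e_prev≈1.008363; u=0·0.622594+5/4·(-1.886374)+1·1.008363≈-1.349604; next y=1/2·(-3.622594)+1/2·(-1.349604)≈-2.486099
n=8: y≈-2.486099, sp=-3, e=sp−y≈-0.513901; I≈-2.400275, D=e−e_prev≈-1.136495; u=0·(-0.513901)+5/4·(-2.400275)+1·(-1.136495)≈-4.136838; next y=1/2·(-2.486099)+1/2·(-4.136838)≈-3.311469
n=9: y≈-3.311469, sp=-3, e=sp−y≈0.311469; I≈-2.088806, D=e−e_prev≈0.825370; u=0·0.311469+5/4·(-2.088806)+1·0.825370≈-1.785638; next y=1/2·(-3.311469)+1/2·(-1.785638)≈-2.548553
n=10: y≈-2.548553, sp=-3, e=sp−y≈-0.451447; I≈-2.540253, D=e−e_prev≈-0.762916; u=0·(-0.451447)+5/4·(-2.540253)+1·(-0.762916)≈-3.938231; next y=1/2·(-2.548553)+1/2·(-3.938231)≈-3.243392
n=11: y≈-3.243392, sp=-3, e=sp−y≈0.243392; I≈-2.296860, D=e−e_prev≈0.694839; u=0·0.243392+5/4·(-2.296860)+1·0.694839≈-2.176236; next y=1/2·(-3.243392)+1/2·(-2.176236)≈-2.709814
n=12: y≈-2.709814, sp=-3, e=sp−y≈-0.290186; I≈-2.587046, D=e−e_prev≈-0.533578; u=0·(-0.290186)+5/4·(-2.587046)+1·(-0.533578)≈-3.767385; next y=1/2·(-2.709814)+1/2·(-3.767385)≈-3.238600
n=13: y≈-3.238600, sp=-3, e=sp−y≈0.238600; I≈-2.348446, D=e−e_prev≈0.528786; u=0·0.238600+5/4·(-2.348446)+1·0.528786≈-2.406772; next y=1/2·(-3.238600)+1/2·(-2.406772)≈-2.822686

0 -3 -6.750 0.000
1 -3 0.094 -3.375
2 -3 -6.715 -1.641
3 -3 -0.971 -4.178
4 -3 -5.643 -2.574
5 -3 -1.119 -4.109
6 -3 -4.631 -2.614
7 -3 -1.350 -3.623
8 -3 -4.137 -2.486
9 -3 -1.786 -3.311
10 -3 -3.938 -2.549
11 -3 -2.176 -3.243
12 -3 -3.767 -2.710
13 -3 -2.407 -3.239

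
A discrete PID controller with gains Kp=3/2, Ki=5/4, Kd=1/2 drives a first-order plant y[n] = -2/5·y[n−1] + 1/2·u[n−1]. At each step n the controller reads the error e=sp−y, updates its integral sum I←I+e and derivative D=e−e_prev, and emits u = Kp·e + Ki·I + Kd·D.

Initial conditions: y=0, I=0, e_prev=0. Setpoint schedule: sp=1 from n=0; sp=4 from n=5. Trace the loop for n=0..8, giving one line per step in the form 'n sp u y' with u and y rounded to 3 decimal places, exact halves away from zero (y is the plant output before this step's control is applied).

(exact arithmetic carried between steps; '≈' marks a value shown rounded to 6 d.p. or computed from one; I and e_prev carry over from the previous line; the table rounds u and y to 3 d.p., halves away from zero)
n=0: y=0, sp=1, e=sp−y=1; I=1, D=e−e_prev=1; u=3/2·1+5/4·1+1/2·1=3.25; next y=-2/5·0+1/2·3.25=1.625
n=1: y=1.625, sp=1, e=sp−y=-0.625; I=0.375, D=e−e_prev=-1.625; u=3/2·(-0.625)+5/4·0.375+1/2·(-1.625)=-1.28125; next y=-2/5·1.625+1/2·(-1.28125)=-1.290625
n=2: y=-1.290625, sp=1, e=sp−y=2.290625; I=2.665625, D=e−e_prev=2.915625; u=3/2·2.290625+5/4·2.665625+1/2·2.915625≈8.225781; next y=-2/5·(-1.290625)+1/2·8.225781≈4.629141
n=3: y≈4.629141, sp=1, e=sp−y≈-3.629141; I≈-0.963516, D=e−e_prev≈-5.919766; u=3/2·(-3.629141)+5/4·(-0.963516)+1/2·(-5.919766)≈-9.607988; next y=-2/5·4.629141+1/2·(-9.607988)≈-6.655650
n=4: y≈-6.655650, sp=1, e=sp−y≈7.655650; I≈6.692135, D=e−e_prev≈11.284791; u=3/2·7.655650+5/4·6.692135+1/2·11.284791≈25.491040; next y=-2/5·(-6.655650)+1/2·25.491040≈15.407780
n=5: y≈15.407780, sp=4, e=sp−y≈-11.407780; I≈-4.715645, D=e−e_prev≈-19.063430; u=3/2·(-11.407780)+5/4·(-4.715645)+1/2·(-19.063430)≈-32.537942; next y=-2/5·15.407780+1/2·(-32.537942)≈-22.432083
n=6: y≈-22.432083, sp=4, e=sp−y≈26.432083; I≈21.716438, D=e−e_prev≈37.839863; u=3/2·26.432083+5/4·21.716438+1/2·37.839863≈85.713602; next y=-2/5·(-22.432083)+1/2·85.713602≈51.829634
n=7: y≈51.829634, sp=4, e=sp−y≈-47.829634; I≈-26.113197, D=e−e_prev≈-74.261717; u=3/2·(-47.829634)+5/4·(-26.113197)+1/2·(-74.261717)≈-141.516806; next y=-2/5·51.829634+1/2·(-141.516806)≈-91.490257
n=8: y≈-91.490257, sp=4, e=sp−y≈95.490257; I≈69.377060, D=e−e_prev≈143.319891; u=3/2·95.490257+5/4·69.377060+1/2·143.319891≈301.616655; next y=-2/5·(-91.490257)+1/2·301.616655≈187.404430

0 1 3.250 0.000
1 1 -1.281 1.625
2 1 8.226 -1.291
3 1 -9.608 4.629
4 1 25.491 -6.656
5 4 -32.538 15.408
6 4 85.714 -22.432
7 4 -141.517 51.830
8 4 301.617 -91.490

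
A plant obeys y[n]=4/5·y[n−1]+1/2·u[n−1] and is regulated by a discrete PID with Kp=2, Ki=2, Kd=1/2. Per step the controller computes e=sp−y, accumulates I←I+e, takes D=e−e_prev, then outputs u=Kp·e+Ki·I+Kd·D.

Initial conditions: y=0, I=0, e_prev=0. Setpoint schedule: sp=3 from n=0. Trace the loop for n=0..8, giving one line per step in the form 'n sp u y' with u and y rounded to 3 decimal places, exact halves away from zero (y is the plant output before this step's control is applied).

0 3 13.500 0.000
1 3 -12.375 6.750
2 3 17.419 -0.788
3 3 -18.676 8.079
4 3 24.891 -2.874
5 3 -27.429 10.146
6 3 35.636 -5.598
7 3 -40.259 13.340
8 3 51.119 -9.458

(exact arithmetic carried between steps; '≈' marks a value shown rounded to 6 d.p. or computed from one; I and e_prev carry over from the previous line; the table rounds u and y to 3 d.p., halves away from zero)
n=0: y=0, sp=3, e=sp−y=3; I=3, D=e−e_prev=3; u=2·3+2·3+1/2·3=13.5; next y=4/5·0+1/2·13.5=6.75
n=1: y=6.75, sp=3, e=sp−y=-3.75; I=-0.75, D=e−e_prev=-6.75; u=2·(-3.75)+2·(-0.75)+1/2·(-6.75)=-12.375; next y=4/5·6.75+1/2·(-12.375)=-0.7875
n=2: y=-0.7875, sp=3, e=sp−y=3.7875; I=3.0375, D=e−e_prev=7.5375; u=2·3.7875+2·3.0375+1/2·7.5375=17.41875; next y=4/5·(-0.7875)+1/2·17.41875=8.079375
n=3: y=8.079375, sp=3, e=sp−y=-5.079375; I=-2.041875, D=e−e_prev=-8.866875; u=2·(-5.079375)+2·(-2.041875)+1/2·(-8.866875)≈-18.675938; next y=4/5·8.079375+1/2·(-18.675938)≈-2.874469
n=4: y≈-2.874469, sp=3, e=sp−y≈5.874469; I≈3.832594, D=e−e_prev≈10.953844; u=2·5.874469+2·3.832594+1/2·10.953844≈24.891047; next y=4/5·(-2.874469)+1/2·24.891047≈10.145948
n=5: y≈10.145948, sp=3, e=sp−y≈-7.145948; I≈-3.313355, D=e−e_prev≈-13.020417; u=2·(-7.145948)+2·(-3.313355)+1/2·(-13.020417)≈-27.428815; next y=4/5·10.145948+1/2·(-27.428815)≈-5.597649
n=6: y≈-5.597649, sp=3, e=sp−y≈8.597649; I≈5.284294, D=e−e_prev≈15.743597; u=2·8.597649+2·5.284294+1/2·15.743597≈35.635684; next y=4/5·(-5.597649)+1/2·35.635684≈13.339723
n=7: y≈13.339723, sp=3, e=sp−y≈-10.339723; I≈-5.055429, D=e−e_prev≈-18.937372; u=2·(-10.339723)+2·(-5.055429)+1/2·(-18.937372)≈-40.258990; next y=4/5·13.339723+1/2·(-40.258990)≈-9.457717
n=8: y≈-9.457717, sp=3, e=sp−y≈12.457717; I≈7.402288, D=e−e_prev≈22.797440; u=2·12.457717+2·7.402288+1/2·22.797440≈51.118728; next y=4/5·(-9.457717)+1/2·51.118728≈17.993191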